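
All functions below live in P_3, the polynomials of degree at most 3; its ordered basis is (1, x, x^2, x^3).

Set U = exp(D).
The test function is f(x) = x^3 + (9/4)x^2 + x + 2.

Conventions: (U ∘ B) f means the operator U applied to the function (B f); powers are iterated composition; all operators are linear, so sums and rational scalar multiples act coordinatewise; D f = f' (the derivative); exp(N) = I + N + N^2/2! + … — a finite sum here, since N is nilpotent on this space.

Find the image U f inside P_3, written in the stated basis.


order-1 term: 3x^2 + (9/2)x + 1
order-2 term: 3x + 9/4
order-3 term: 1
the series for exp(D) f terminates at order 3
exp(D) f = x^3 + (21/4)x^2 + (17/2)x + 25/4

the image equals g(x) = x^3 + (21/4)x^2 + (17/2)x + 25/4


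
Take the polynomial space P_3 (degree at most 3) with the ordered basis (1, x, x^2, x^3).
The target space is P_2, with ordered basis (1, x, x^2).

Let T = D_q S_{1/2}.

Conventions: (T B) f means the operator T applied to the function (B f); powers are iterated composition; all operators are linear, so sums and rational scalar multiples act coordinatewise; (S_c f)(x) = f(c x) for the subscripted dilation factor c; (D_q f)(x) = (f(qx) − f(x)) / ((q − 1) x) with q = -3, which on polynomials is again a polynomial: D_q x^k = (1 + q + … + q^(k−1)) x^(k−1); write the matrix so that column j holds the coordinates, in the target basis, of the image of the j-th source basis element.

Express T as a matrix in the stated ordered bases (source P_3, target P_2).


image of 1: 0
image of x: 1/2
image of x^2: -(1/2)x
image of x^3: (7/8)x^2
each image's coordinates form column j of the matrix

the matrix is [[0, 1/2, 0, 0]; [0, 0, -1/2, 0]; [0, 0, 0, 7/8]] (rows listed top to bottom)


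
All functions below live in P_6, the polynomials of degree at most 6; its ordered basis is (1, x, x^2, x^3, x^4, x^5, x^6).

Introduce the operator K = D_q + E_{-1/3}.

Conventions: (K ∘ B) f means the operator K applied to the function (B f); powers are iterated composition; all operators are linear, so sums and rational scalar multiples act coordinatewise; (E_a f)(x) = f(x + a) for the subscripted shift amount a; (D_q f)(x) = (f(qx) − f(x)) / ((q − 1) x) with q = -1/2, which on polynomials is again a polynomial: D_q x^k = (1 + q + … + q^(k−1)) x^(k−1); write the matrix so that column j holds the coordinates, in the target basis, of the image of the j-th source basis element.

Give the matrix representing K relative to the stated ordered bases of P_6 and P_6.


image of 1: 1
image of x: x + 2/3
image of x^2: x^2 - (1/6)x + 1/9
image of x^3: x^3 - (1/4)x^2 + (1/3)x - 1/27
image of x^4: x^4 - (17/24)x^3 + (2/3)x^2 - (4/27)x + 1/81
image of x^5: x^5 - (47/48)x^4 + (10/9)x^3 - (10/27)x^2 + (5/81)x - 1/243
image of x^6: x^6 - (43/32)x^5 + (5/3)x^4 - (20/27)x^3 + (5/27)x^2 - (2/81)x + 1/729
each image's coordinates form column j of the matrix

the matrix is [[1, 2/3, 1/9, -1/27, 1/81, -1/243, 1/729]; [0, 1, -1/6, 1/3, -4/27, 5/81, -2/81]; [0, 0, 1, -1/4, 2/3, -10/27, 5/27]; [0, 0, 0, 1, -17/24, 10/9, -20/27]; [0, 0, 0, 0, 1, -47/48, 5/3]; [0, 0, 0, 0, 0, 1, -43/32]; [0, 0, 0, 0, 0, 0, 1]] (rows listed top to bottom)


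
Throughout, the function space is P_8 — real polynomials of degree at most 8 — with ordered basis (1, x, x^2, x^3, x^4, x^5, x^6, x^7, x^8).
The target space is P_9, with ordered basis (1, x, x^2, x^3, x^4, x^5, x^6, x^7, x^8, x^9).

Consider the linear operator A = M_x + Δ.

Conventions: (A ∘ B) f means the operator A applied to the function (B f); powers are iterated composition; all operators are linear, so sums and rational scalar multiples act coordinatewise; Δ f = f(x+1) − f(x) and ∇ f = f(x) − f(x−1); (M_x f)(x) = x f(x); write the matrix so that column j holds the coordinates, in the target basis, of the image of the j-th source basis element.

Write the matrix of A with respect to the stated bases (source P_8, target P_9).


image of 1: x
image of x: x^2 + 1
image of x^2: x^3 + 2x + 1
image of x^3: x^4 + 3x^2 + 3x + 1
image of x^4: x^5 + 4x^3 + 6x^2 + 4x + 1
image of x^5: x^6 + 5x^4 + 10x^3 + 10x^2 + 5x + 1
image of x^6: x^7 + 6x^5 + 15x^4 + 20x^3 + 15x^2 + 6x + 1
image of x^7: x^8 + 7x^6 + 21x^5 + 35x^4 + 35x^3 + 21x^2 + 7x + 1
image of x^8: x^9 + 8x^7 + 28x^6 + 56x^5 + 70x^4 + 56x^3 + 28x^2 + 8x + 1
each image's coordinates form column j of the matrix

the matrix is [[0, 1, 1, 1, 1, 1, 1, 1, 1]; [1, 0, 2, 3, 4, 5, 6, 7, 8]; [0, 1, 0, 3, 6, 10, 15, 21, 28]; [0, 0, 1, 0, 4, 10, 20, 35, 56]; [0, 0, 0, 1, 0, 5, 15, 35, 70]; [0, 0, 0, 0, 1, 0, 6, 21, 56]; [0, 0, 0, 0, 0, 1, 0, 7, 28]; [0, 0, 0, 0, 0, 0, 1, 0, 8]; [0, 0, 0, 0, 0, 0, 0, 1, 0]; [0, 0, 0, 0, 0, 0, 0, 0, 1]] (rows listed top to bottom)


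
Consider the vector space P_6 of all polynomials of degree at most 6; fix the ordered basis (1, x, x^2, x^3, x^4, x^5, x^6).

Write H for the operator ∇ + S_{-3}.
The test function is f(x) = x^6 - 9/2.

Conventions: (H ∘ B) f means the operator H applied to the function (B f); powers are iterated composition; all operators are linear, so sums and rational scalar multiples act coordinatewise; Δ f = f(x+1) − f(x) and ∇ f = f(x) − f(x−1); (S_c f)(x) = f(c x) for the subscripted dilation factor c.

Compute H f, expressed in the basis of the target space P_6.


the image equals g(x) = 729x^6 + 6x^5 - 15x^4 + 20x^3 - 15x^2 + 6x - 11/2

∇ f = 6x^5 - 15x^4 + 20x^3 - 15x^2 + 6x - 1
S_{-3} f = 729x^6 - 9/2
(∇ + S_{-3}) f = 729x^6 + 6x^5 - 15x^4 + 20x^3 - 15x^2 + 6x - 11/2


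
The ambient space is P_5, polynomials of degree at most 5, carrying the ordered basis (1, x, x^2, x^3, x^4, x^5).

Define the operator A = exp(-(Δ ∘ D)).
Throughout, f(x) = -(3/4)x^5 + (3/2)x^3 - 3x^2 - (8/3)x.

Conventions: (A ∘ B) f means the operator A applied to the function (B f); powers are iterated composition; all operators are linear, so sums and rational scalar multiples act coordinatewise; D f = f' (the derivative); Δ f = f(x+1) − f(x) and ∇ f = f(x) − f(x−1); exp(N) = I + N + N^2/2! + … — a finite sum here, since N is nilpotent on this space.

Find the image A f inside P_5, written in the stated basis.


g(x) = -(3/4)x^5 + (33/2)x^3 + (39/2)x^2 - (125/3)x - 159/4

order-1 term: 15x^3 + (45/2)x^2 + 6x + 21/4
order-2 term: -45x - 45
the series for exp(-(Δ ∘ D)) f terminates at order 2
exp(-(Δ ∘ D)) f = -(3/4)x^5 + (33/2)x^3 + (39/2)x^2 - (125/3)x - 159/4


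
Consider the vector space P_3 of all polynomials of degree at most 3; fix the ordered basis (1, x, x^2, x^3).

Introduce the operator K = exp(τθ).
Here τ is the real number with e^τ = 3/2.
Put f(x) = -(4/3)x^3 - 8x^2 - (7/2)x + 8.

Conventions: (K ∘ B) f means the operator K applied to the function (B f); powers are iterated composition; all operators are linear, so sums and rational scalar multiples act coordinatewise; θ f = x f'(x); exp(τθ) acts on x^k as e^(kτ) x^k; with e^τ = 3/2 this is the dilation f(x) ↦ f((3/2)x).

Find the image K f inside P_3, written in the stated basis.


exp(τθ) x^k = e^(kτ) x^k; with e^τ = 3/2 this sends x^k to (3/2)^k x^k
x ↦ 3/2 x
x^2 ↦ 9/4 x^2
x^3 ↦ 27/8 x^3
applying this coordinatewise to f: exp(τθ) f = -(9/2)x^3 - 18x^2 - (21/4)x + 8

the image equals g(x) = -(9/2)x^3 - 18x^2 - (21/4)x + 8


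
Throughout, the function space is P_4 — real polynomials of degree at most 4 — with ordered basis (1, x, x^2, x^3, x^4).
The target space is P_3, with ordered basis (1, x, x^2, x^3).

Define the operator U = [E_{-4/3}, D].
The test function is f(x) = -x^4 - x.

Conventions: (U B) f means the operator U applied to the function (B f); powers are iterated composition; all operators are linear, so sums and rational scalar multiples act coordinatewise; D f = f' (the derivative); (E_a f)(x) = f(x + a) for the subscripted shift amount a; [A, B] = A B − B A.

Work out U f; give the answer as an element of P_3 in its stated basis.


D f = -4x^3 - 1
E_{-4/3} D f = -4x^3 + 16x^2 - (64/3)x + 229/27
E_{-4/3} f = -x^4 + (16/3)x^3 - (32/3)x^2 + (229/27)x - 148/81
D E_{-4/3} f = -4x^3 + 16x^2 - (64/3)x + 229/27
[E_{-4/3}, D] f = 0

g(x) = 0


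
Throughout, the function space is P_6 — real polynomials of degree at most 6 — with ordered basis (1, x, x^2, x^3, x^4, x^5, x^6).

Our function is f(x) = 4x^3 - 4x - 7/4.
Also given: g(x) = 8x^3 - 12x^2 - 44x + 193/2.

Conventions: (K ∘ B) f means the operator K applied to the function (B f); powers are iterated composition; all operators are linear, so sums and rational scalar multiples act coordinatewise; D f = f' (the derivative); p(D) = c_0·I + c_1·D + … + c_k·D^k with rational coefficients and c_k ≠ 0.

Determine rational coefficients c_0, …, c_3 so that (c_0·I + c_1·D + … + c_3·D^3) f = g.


p(D) = 2·I − D − (3/2)·D^2 + 4·D^3, i.e. c_0 = 2, c_1 = -1, c_2 = -3/2, c_3 = 4

D^0 f = 4x^3 - 4x - 7/4
D^1 f = 12x^2 - 4
D^2 f = 24x
D^3 f = 24
matching coefficients of g against c_0 f + c_1 Df + … from the top degree down determines the c_i
solution: c_0 = 2, c_1 = -1, c_2 = -3/2, c_3 = 4


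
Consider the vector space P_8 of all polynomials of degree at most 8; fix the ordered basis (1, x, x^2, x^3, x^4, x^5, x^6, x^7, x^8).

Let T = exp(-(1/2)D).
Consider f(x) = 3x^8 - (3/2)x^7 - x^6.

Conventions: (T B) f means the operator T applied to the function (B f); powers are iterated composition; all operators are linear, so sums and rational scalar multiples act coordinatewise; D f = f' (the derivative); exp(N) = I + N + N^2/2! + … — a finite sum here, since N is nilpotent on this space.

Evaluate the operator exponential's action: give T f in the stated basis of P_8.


order-1 term: -12x^7 + (21/4)x^6 + 3x^5
order-2 term: 21x^6 - (63/8)x^5 - (15/4)x^4
order-3 term: -21x^5 + (105/16)x^4 + (5/2)x^3
order-4 term: (105/8)x^4 - (105/32)x^3 - (15/16)x^2
order-5 term: -(21/4)x^3 + (63/64)x^2 + (3/16)x
order-6 term: (21/16)x^2 - (21/128)x - 1/64
order-7 term: -(3/16)x + 3/256
order-8 term: 3/256
the series for exp(-(1/2)D) f terminates at order 8
exp(-(1/2)D) f = 3x^8 - (27/2)x^7 + (101/4)x^6 - (207/8)x^5 + (255/16)x^4 - (193/32)x^3 + (87/64)x^2 - (21/128)x + 1/128

the image equals g(x) = 3x^8 - (27/2)x^7 + (101/4)x^6 - (207/8)x^5 + (255/16)x^4 - (193/32)x^3 + (87/64)x^2 - (21/128)x + 1/128


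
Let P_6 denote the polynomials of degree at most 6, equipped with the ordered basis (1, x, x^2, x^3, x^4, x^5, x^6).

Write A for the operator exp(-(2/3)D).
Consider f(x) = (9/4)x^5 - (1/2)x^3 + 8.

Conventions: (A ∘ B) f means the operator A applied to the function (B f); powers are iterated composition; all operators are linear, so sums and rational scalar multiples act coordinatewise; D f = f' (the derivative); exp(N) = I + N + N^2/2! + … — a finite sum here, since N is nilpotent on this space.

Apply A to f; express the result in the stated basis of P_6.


the result is g(x) = (9/4)x^5 - (15/2)x^4 + (19/2)x^3 - (17/3)x^2 + (14/9)x + 212/27

order-1 term: -(15/2)x^4 + x^2
order-2 term: 10x^3 - (2/3)x
order-3 term: -(20/3)x^2 + 4/27
order-4 term: (20/9)x
order-5 term: -8/27
the series for exp(-(2/3)D) f terminates at order 5
exp(-(2/3)D) f = (9/4)x^5 - (15/2)x^4 + (19/2)x^3 - (17/3)x^2 + (14/9)x + 212/27


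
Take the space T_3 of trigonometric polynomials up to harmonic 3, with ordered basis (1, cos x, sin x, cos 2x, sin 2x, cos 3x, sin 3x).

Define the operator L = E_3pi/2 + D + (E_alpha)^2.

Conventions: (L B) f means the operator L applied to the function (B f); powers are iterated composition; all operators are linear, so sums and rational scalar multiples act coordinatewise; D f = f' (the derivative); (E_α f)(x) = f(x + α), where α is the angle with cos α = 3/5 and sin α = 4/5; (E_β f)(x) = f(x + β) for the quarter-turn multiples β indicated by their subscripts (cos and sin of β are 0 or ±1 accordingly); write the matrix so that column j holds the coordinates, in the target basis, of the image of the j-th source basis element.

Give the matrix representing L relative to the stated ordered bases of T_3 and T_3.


the matrix is [[2, 0, 0, 0, 0, 0, 0]; [0, -7/25, 24/25, 0, 0, 0, 0]; [0, -24/25, -7/25, 0, 0, 0, 0]; [0, 0, 0, -1152/625, 914/625, 0, 0]; [0, 0, 0, -914/625, -1152/625, 0, 0]; [0, 0, 0, 0, 0, 11753/15625, 52204/15625]; [0, 0, 0, 0, 0, -52204/15625, 11753/15625]] (rows listed top to bottom)

image of 1: 2
image of cos x: -(7/25)cos x - (24/25)sin x
image of sin x: (24/25)cos x - (7/25)sin x
image of cos 2x: -(1152/625)cos 2x - (914/625)sin 2x
image of sin 2x: (914/625)cos 2x - (1152/625)sin 2x
image of cos 3x: (11753/15625)cos 3x - (52204/15625)sin 3x
image of sin 3x: (52204/15625)cos 3x + (11753/15625)sin 3x
each image's coordinates form column j of the matrix


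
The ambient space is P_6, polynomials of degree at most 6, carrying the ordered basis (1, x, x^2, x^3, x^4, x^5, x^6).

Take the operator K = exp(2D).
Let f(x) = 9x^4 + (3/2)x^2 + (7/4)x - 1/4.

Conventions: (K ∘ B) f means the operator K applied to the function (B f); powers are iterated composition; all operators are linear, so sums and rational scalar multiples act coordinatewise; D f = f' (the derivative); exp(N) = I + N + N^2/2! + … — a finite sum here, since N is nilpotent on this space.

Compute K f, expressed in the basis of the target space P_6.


g(x) = 9x^4 + 72x^3 + (435/2)x^2 + (1183/4)x + 613/4

order-1 term: 72x^3 + 6x + 7/2
order-2 term: 216x^2 + 6
order-3 term: 288x
order-4 term: 144
the series for exp(2D) f terminates at order 4
exp(2D) f = 9x^4 + 72x^3 + (435/2)x^2 + (1183/4)x + 613/4


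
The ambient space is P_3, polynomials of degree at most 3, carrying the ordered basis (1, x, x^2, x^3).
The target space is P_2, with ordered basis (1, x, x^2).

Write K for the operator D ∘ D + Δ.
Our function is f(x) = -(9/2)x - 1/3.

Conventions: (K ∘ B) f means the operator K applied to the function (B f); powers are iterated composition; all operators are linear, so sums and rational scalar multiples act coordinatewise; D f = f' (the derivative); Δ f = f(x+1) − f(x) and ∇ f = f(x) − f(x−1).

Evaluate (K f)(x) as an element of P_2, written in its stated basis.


D f = -9/2
D D f = 0
Δ f = -9/2
(D ∘ D + Δ) f = -9/2

g(x) = -9/2


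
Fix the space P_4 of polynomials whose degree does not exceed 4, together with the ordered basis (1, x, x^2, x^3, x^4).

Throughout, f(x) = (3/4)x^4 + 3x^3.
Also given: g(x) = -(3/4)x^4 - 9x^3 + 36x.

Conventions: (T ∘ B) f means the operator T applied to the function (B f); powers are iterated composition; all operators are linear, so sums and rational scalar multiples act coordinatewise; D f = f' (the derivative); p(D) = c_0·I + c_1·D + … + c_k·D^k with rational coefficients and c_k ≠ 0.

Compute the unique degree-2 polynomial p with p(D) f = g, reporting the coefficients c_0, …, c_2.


p(D) = -I − 2·D + 2·D^2, i.e. c_0 = -1, c_1 = -2, c_2 = 2

D^0 f = (3/4)x^4 + 3x^3
D^1 f = 3x^3 + 9x^2
D^2 f = 9x^2 + 18x
matching coefficients of g against c_0 f + c_1 Df + … from the top degree down determines the c_i
solution: c_0 = -1, c_1 = -2, c_2 = 2


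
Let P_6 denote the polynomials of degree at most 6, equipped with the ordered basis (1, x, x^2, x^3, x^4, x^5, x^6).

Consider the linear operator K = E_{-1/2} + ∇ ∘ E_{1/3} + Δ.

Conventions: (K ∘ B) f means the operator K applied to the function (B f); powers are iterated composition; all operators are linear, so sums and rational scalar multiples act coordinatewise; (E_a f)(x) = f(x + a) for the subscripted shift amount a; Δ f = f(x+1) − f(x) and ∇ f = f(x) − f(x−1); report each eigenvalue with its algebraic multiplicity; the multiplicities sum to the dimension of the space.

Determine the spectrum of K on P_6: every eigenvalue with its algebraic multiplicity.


λ = 1 (multiplicity 7)

image of 1: 1
image of x: x + 3/2
image of x^2: x^2 + 3x + 11/12
image of x^3: x^3 + (9/2)x^2 + (11/4)x + 29/24
image of x^4: x^4 + 6x^3 + (11/2)x^2 + (29/6)x + 379/432
image of x^5: x^5 + (15/2)x^4 + (55/6)x^3 + (145/12)x^2 + (1895/432)x + 2863/2592
image of x^6: x^6 + 9x^5 + (55/4)x^4 + (145/6)x^3 + (1895/144)x^2 + (2863/432)x + 4817/5184
the matrix is upper triangular; its diagonal is (1, 1, 1, 1, 1, 1, 1)
for a triangular matrix the eigenvalues are the diagonal entries, with algebraic multiplicity their repetition count


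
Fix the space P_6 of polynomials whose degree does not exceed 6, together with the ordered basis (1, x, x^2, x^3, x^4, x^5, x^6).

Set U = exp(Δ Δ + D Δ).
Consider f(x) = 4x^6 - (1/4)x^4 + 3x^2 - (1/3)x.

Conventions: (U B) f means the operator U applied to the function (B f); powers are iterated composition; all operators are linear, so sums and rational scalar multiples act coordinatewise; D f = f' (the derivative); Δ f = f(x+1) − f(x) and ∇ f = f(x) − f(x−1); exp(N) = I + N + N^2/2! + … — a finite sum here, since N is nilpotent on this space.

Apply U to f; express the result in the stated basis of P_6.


order-1 term: 240x^4 + 720x^3 + 1074x^2 + 831x + 559/2
order-2 term: 2880x^2 + 8640x + 7548
order-3 term: 3840
the series for exp(Δ Δ + D Δ) f terminates at order 3
exp(Δ Δ + D Δ) f = 4x^6 + (959/4)x^4 + 720x^3 + 3957x^2 + (28412/3)x + 23335/2

the image equals g(x) = 4x^6 + (959/4)x^4 + 720x^3 + 3957x^2 + (28412/3)x + 23335/2


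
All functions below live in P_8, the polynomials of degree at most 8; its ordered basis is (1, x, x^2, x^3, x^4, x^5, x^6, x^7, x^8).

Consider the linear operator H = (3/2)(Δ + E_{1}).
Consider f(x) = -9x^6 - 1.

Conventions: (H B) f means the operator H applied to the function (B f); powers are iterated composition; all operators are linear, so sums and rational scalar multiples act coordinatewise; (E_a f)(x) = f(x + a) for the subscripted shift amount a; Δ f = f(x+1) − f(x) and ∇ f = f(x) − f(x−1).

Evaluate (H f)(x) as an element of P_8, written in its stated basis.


Δ f = -54x^5 - 135x^4 - 180x^3 - 135x^2 - 54x - 9
E_{1} f = -9x^6 - 54x^5 - 135x^4 - 180x^3 - 135x^2 - 54x - 10
(Δ + E_{1}) f = -9x^6 - 108x^5 - 270x^4 - 360x^3 - 270x^2 - 108x - 19
((3/2)(Δ + E_{1})) f = -(27/2)x^6 - 162x^5 - 405x^4 - 540x^3 - 405x^2 - 162x - 57/2

g(x) = -(27/2)x^6 - 162x^5 - 405x^4 - 540x^3 - 405x^2 - 162x - 57/2


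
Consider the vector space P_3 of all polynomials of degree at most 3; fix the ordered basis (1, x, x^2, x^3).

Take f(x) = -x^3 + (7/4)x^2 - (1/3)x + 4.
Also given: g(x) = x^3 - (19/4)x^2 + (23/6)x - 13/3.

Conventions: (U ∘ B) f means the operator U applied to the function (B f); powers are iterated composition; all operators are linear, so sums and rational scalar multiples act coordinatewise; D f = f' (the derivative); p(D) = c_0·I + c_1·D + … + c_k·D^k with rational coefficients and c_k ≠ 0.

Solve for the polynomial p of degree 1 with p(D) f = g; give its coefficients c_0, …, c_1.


D^0 f = -x^3 + (7/4)x^2 - (1/3)x + 4
D^1 f = -3x^2 + (7/2)x - 1/3
matching coefficients of g against c_0 f + c_1 Df + … from the top degree down determines the c_i
solution: c_0 = -1, c_1 = 1

p(D) = -I + D, i.e. c_0 = -1, c_1 = 1


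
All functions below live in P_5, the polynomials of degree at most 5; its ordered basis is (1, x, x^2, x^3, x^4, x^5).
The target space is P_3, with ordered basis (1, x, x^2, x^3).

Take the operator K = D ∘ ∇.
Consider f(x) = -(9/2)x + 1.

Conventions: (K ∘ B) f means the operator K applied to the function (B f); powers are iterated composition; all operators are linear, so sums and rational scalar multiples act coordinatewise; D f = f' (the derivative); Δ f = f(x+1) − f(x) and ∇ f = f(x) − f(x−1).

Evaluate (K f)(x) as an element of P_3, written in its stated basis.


the image equals g(x) = 0

∇ f = -9/2
D ∇ f = 0


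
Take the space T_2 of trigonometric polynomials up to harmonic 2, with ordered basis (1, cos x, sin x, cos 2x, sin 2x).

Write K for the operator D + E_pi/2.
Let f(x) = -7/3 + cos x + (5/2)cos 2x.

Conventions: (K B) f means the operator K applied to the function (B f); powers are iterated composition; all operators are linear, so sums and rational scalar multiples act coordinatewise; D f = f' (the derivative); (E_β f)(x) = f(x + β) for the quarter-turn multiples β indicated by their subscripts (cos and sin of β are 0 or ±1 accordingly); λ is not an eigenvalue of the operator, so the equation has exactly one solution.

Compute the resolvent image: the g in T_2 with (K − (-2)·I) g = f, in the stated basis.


g(x) = -7/9 + (1/4)cos x + (1/4)sin x + (1/2)cos 2x + sin 2x

write g with unknown coordinates in the stated basis and equate coefficients in (K − (-2)·I) g = f
solving from the highest basis element down gives g = -7/9 + (1/4)cos x + (1/4)sin x + (1/2)cos 2x + sin 2x
check: K g = -7/9 + (1/2)cos x - (1/2)sin x + (3/2)cos 2x - 2sin 2x
so K g − (-2)·g = -7/3 + cos x + (5/2)cos 2x = f ✓


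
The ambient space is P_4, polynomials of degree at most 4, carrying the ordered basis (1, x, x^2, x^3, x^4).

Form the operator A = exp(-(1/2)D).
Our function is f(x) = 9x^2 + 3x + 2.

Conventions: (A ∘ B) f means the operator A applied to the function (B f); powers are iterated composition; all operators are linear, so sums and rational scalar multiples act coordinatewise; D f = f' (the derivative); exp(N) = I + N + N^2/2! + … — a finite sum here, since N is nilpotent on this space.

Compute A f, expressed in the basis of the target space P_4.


order-1 term: -9x - 3/2
order-2 term: 9/4
the series for exp(-(1/2)D) f terminates at order 2
exp(-(1/2)D) f = 9x^2 - 6x + 11/4

the result is g(x) = 9x^2 - 6x + 11/4


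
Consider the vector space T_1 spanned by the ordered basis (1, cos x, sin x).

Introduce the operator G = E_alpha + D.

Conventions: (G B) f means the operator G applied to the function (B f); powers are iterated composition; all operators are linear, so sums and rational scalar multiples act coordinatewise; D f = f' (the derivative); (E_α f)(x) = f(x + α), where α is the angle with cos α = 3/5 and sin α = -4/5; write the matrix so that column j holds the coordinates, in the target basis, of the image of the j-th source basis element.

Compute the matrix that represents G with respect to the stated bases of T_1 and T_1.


image of 1: 1
image of cos x: (3/5)cos x - (1/5)sin x
image of sin x: (1/5)cos x + (3/5)sin x
each image's coordinates form column j of the matrix

the matrix is [[1, 0, 0]; [0, 3/5, 1/5]; [0, -1/5, 3/5]] (rows listed top to bottom)


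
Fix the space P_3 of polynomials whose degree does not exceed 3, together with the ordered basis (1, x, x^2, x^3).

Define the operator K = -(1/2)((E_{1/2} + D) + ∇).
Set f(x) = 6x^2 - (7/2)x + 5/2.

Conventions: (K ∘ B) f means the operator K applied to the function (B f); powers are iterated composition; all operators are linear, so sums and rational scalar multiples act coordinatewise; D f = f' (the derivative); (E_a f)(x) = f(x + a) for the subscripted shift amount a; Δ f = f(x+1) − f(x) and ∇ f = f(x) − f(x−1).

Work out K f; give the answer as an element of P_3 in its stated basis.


E_{1/2} f = 6x^2 + (5/2)x + 9/4
D f = 12x - 7/2
(E_{1/2} + D) f = 6x^2 + (29/2)x - 5/4
∇ f = 12x - 19/2
((E_{1/2} + D) + ∇) f = 6x^2 + (53/2)x - 43/4
(-(1/2)((E_{1/2} + D) + ∇)) f = -3x^2 - (53/4)x + 43/8

the result is g(x) = -3x^2 - (53/4)x + 43/8


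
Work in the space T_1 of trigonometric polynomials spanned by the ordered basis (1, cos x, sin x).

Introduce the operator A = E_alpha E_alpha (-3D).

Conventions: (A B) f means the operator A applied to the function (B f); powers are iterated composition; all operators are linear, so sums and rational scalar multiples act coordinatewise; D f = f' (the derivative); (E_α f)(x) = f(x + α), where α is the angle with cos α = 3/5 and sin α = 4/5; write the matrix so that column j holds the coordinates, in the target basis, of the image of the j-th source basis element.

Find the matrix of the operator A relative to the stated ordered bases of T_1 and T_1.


image of 1: 0
image of cos x: (72/25)cos x - (21/25)sin x
image of sin x: (21/25)cos x + (72/25)sin x
each image's coordinates form column j of the matrix

the matrix is [[0, 0, 0]; [0, 72/25, 21/25]; [0, -21/25, 72/25]] (rows listed top to bottom)


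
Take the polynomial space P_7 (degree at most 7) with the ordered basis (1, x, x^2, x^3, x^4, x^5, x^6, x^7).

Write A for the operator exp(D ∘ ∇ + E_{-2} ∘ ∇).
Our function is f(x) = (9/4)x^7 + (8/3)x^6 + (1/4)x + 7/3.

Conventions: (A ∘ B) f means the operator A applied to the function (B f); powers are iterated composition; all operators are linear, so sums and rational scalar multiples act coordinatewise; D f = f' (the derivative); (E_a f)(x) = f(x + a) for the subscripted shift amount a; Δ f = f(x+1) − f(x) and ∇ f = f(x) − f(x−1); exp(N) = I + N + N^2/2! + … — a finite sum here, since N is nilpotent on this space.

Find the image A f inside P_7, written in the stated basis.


order-1 term: (63/4)x^6 - (503/4)x^5 + 1140x^4 - (47405/12)x^3 + (14587/2)x^2 - (28333/4)x + 34319/12
order-2 term: (189/4)x^5 - (2675/4)x^4 + (26745/4)x^3 - (133805/4)x^2 + (361843/4)x - 1187965/12
order-3 term: (315/4)x^4 - (8185/6)x^3 + (52875/4)x^2 - 61430x + 464429/4
order-4 term: (315/4)x^3 - (2755/2)x^2 + (43755/4)x - 191575/6
order-5 term: (189/4)x^2 - (2771/4)x + 13065/4
order-6 term: (63/4)x - 1669/12
order-7 term: 9/4
the series for exp(D ∘ ∇ + E_{-2} ∘ ∇) f terminates at order 7
exp(D ∘ ∇ + E_{-2} ∘ ∇) f = (9/4)x^7 + (221/12)x^6 - (157/2)x^5 + 550x^4 + (17405/12)x^3 - (57077/4)x^2 + (64419/2)x - 26482/3

g(x) = (9/4)x^7 + (221/12)x^6 - (157/2)x^5 + 550x^4 + (17405/12)x^3 - (57077/4)x^2 + (64419/2)x - 26482/3


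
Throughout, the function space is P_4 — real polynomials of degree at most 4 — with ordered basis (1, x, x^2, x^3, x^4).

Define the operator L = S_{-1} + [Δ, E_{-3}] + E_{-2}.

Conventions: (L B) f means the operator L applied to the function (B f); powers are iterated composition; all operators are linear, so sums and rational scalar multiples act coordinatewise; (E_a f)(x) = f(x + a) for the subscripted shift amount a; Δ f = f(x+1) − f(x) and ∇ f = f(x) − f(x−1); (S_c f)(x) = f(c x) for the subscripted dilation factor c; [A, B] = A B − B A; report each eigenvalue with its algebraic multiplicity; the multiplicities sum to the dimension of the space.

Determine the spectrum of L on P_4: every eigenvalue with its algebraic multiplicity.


λ = 0 (multiplicity 2), λ = 2 (multiplicity 3)

image of 1: 2
image of x: -2
image of x^2: 2x^2 - 4x + 4
image of x^3: -6x^2 + 12x - 8
image of x^4: 2x^4 - 8x^3 + 24x^2 - 32x + 16
the matrix is upper triangular; its diagonal is (2, 0, 2, 0, 2)
for a triangular matrix the eigenvalues are the diagonal entries, with algebraic multiplicity their repetition count


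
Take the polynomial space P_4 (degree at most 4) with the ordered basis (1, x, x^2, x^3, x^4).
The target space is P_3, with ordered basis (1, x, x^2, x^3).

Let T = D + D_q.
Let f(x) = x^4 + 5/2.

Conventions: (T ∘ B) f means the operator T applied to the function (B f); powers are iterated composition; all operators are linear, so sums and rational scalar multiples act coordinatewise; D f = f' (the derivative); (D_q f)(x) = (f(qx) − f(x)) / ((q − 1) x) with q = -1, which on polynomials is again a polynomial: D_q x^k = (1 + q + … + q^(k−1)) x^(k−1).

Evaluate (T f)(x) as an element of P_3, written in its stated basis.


D f = 4x^3
D_q f = 0
(D + D_q) f = 4x^3

the result is g(x) = 4x^3


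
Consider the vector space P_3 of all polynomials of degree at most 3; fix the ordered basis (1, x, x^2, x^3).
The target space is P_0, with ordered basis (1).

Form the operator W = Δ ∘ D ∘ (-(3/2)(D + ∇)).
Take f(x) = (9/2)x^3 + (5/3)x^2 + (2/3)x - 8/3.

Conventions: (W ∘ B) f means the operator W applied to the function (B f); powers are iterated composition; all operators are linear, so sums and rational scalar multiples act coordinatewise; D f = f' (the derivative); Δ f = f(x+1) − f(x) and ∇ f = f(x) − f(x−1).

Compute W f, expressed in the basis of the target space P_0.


g(x) = -81

D f = (27/2)x^2 + (10/3)x + 2/3
∇ f = (27/2)x^2 - (61/6)x + 7/2
(D + ∇) f = 27x^2 - (41/6)x + 25/6
(-(3/2)(D + ∇)) f = -(81/2)x^2 + (41/4)x - 25/4
D (-(3/2)(D + ∇)) f = -81x + 41/4
Δ D (-(3/2)(D + ∇)) f = -81


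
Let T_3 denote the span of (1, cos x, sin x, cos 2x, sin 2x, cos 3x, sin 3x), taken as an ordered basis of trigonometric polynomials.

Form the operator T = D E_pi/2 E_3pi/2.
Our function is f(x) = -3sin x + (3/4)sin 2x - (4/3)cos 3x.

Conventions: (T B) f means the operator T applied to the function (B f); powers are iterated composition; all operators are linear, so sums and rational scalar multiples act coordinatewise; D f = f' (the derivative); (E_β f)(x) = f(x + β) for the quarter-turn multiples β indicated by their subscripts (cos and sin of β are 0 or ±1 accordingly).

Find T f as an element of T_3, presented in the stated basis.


E_3pi/2 f = 3cos x - (3/4)sin 2x + (4/3)sin 3x
E_pi/2 E_3pi/2 f = -3sin x + (3/4)sin 2x - (4/3)cos 3x
D E_pi/2 E_3pi/2 f = -3cos x + (3/2)cos 2x + 4sin 3x

the image equals g(x) = -3cos x + (3/2)cos 2x + 4sin 3x


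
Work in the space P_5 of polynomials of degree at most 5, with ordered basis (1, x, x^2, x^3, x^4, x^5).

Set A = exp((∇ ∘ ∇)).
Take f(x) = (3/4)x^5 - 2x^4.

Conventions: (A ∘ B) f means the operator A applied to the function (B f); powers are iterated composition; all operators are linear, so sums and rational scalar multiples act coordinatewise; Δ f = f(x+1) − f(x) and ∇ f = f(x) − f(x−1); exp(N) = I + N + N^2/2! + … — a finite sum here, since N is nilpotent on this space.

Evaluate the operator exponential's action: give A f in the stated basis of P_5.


order-1 term: 15x^3 - 69x^2 + (201/2)x - 101/2
order-2 term: 45x - 114
the series for exp((∇ ∘ ∇)) f terminates at order 2
exp((∇ ∘ ∇)) f = (3/4)x^5 - 2x^4 + 15x^3 - 69x^2 + (291/2)x - 329/2

the image equals g(x) = (3/4)x^5 - 2x^4 + 15x^3 - 69x^2 + (291/2)x - 329/2


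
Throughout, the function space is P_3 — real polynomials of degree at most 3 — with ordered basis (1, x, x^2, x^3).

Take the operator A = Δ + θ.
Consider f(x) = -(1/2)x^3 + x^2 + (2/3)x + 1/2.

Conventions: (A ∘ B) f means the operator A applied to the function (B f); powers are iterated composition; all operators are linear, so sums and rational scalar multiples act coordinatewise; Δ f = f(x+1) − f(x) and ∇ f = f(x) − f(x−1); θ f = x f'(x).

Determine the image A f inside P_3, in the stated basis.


Δ f = -(3/2)x^2 + (1/2)x + 7/6
θ f = -(3/2)x^3 + 2x^2 + (2/3)x
(Δ + θ) f = -(3/2)x^3 + (1/2)x^2 + (7/6)x + 7/6

the image equals g(x) = -(3/2)x^3 + (1/2)x^2 + (7/6)x + 7/6


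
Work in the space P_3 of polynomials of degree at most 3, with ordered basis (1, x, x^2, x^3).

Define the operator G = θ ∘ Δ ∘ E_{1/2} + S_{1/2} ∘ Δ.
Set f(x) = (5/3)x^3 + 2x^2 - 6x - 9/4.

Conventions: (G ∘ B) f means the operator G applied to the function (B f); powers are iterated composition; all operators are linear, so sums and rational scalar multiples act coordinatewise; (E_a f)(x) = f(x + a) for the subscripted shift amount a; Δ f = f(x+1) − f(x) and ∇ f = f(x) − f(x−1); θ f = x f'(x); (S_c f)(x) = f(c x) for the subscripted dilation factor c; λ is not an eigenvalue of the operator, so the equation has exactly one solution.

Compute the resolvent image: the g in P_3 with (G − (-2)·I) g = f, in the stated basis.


the result is g(x) = (5/6)x^3 - (29/16)x^2 - (109/32)x + 205/192

write g with unknown coordinates in the stated basis and equate coefficients in (G − (-2)·I) g = f
solving from the highest basis element down gives g = (5/6)x^3 - (29/16)x^2 - (109/32)x + 205/192
check: G g = (45/8)x^2 + (13/16)x - 421/96
so G g − (-2)·g = (5/3)x^3 + 2x^2 - 6x - 9/4 = f ✓


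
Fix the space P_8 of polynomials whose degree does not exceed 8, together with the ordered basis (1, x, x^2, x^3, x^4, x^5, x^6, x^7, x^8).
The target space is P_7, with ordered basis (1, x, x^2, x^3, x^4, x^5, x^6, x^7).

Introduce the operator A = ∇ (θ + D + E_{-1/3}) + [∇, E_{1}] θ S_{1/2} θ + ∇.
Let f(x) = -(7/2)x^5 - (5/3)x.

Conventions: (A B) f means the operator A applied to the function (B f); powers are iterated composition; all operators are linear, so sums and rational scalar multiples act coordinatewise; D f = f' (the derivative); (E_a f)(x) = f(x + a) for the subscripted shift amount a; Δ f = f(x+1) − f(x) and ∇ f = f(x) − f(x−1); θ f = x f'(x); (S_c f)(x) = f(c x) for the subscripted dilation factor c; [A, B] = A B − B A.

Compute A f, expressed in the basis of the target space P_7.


θ f = -(35/2)x^5 - (5/3)x
D f = -(35/2)x^4 - 5/3
E_{-1/3} f = -(7/2)x^5 + (35/6)x^4 - (35/9)x^3 + (35/27)x^2 - (305/162)x + 277/486
(θ + D + E_{-1/3}) f = -21x^5 - (35/3)x^4 - (35/9)x^3 + (35/27)x^2 - (575/162)x - 533/486
∇ (θ + D + E_{-1/3}) f = -105x^4 + (490/3)x^3 - (455/3)x^2 + (1960/27)x - 2927/162
θ f = -(35/2)x^5 - (5/3)x
S_{1/2} θ f = -(35/64)x^5 - (5/6)x
θ S_{1/2} θ f = -(175/64)x^5 - (5/6)x
E_{1} (θ S_{1/2} θ) f = -(175/64)x^5 - (875/64)x^4 - (875/32)x^3 - (875/32)x^2 - (2785/192)x - 685/192
∇ E_{1} (θ S_{1/2} θ) f = -(875/64)x^4 - (875/32)x^3 - (875/32)x^2 - (875/64)x - 685/192
∇ (θ S_{1/2} θ) f = -(875/64)x^4 + (875/32)x^3 - (875/32)x^2 + (875/64)x - 685/192
E_{1} ∇ (θ S_{1/2} θ) f = -(875/64)x^4 - (875/32)x^3 - (875/32)x^2 - (875/64)x - 685/192
[∇, E_{1}] (θ S_{1/2} θ) f = 0
∇ f = -(35/2)x^4 + 35x^3 - 35x^2 + (35/2)x - 31/6
(∇ (θ + D + E_{-1/3}) + [∇, E_{1}] θ S_{1/2} θ + ∇) f = -(245/2)x^4 + (595/3)x^3 - (560/3)x^2 + (4865/54)x - 1882/81

g(x) = -(245/2)x^4 + (595/3)x^3 - (560/3)x^2 + (4865/54)x - 1882/81


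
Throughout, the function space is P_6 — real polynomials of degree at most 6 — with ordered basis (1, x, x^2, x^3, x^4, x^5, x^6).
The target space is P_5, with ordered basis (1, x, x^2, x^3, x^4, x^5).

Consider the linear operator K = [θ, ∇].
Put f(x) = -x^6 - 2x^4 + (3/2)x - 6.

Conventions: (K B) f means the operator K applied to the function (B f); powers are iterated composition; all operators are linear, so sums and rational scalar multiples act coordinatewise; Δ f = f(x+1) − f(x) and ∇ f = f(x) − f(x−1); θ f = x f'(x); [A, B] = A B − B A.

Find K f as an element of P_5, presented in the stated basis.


∇ f = -6x^5 + 15x^4 - 28x^3 + 27x^2 - 14x + 9/2
θ ∇ f = -30x^5 + 60x^4 - 84x^3 + 54x^2 - 14x
θ f = -6x^6 - 8x^4 + (3/2)x
∇ θ f = -36x^5 + 90x^4 - 152x^3 + 138x^2 - 68x + 31/2
[θ, ∇] f = 6x^5 - 30x^4 + 68x^3 - 84x^2 + 54x - 31/2

g(x) = 6x^5 - 30x^4 + 68x^3 - 84x^2 + 54x - 31/2


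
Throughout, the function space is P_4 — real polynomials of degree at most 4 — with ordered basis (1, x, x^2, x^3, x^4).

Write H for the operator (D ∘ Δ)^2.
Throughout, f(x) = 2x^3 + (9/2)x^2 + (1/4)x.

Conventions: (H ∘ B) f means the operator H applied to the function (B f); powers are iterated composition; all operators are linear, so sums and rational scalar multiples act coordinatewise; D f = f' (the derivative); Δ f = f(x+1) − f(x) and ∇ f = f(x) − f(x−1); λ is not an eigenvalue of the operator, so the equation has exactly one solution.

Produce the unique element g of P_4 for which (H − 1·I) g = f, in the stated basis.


write g with unknown coordinates in the stated basis and equate coefficients in (H − 1·I) g = f
solving from the highest basis element down gives g = -2x^3 - (9/2)x^2 - (1/4)x
check: H g = 0
so H g − 1·g = 2x^3 + (9/2)x^2 + (1/4)x = f ✓

g(x) = -2x^3 - (9/2)x^2 - (1/4)x


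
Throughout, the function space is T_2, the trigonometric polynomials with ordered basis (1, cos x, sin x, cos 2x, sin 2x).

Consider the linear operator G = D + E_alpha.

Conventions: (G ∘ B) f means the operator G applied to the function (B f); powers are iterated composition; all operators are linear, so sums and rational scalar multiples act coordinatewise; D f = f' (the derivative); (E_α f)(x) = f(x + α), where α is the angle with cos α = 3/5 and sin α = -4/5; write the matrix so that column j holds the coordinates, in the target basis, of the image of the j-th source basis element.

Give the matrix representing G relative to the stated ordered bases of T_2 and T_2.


the matrix is [[1, 0, 0, 0, 0]; [0, 3/5, 1/5, 0, 0]; [0, -1/5, 3/5, 0, 0]; [0, 0, 0, -7/25, 26/25]; [0, 0, 0, -26/25, -7/25]] (rows listed top to bottom)

image of 1: 1
image of cos x: (3/5)cos x - (1/5)sin x
image of sin x: (1/5)cos x + (3/5)sin x
image of cos 2x: -(7/25)cos 2x - (26/25)sin 2x
image of sin 2x: (26/25)cos 2x - (7/25)sin 2x
each image's coordinates form column j of the matrix


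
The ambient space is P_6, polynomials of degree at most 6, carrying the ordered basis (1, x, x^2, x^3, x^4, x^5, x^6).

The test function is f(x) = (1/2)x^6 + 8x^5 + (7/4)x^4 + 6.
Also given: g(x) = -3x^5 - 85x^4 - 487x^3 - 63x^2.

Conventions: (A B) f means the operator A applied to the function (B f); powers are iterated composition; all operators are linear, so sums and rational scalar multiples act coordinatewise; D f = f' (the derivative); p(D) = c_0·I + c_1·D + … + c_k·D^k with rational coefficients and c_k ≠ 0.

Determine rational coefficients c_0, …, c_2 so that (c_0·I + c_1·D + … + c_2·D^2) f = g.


D^0 f = (1/2)x^6 + 8x^5 + (7/4)x^4 + 6
D^1 f = 3x^5 + 40x^4 + 7x^3
D^2 f = 15x^4 + 160x^3 + 21x^2
matching coefficients of g against c_0 f + c_1 Df + … from the top degree down determines the c_i
solution: c_0 = 0, c_1 = -1, c_2 = -3

p(D) = -D − 3·D^2, i.e. c_0 = 0, c_1 = -1, c_2 = -3


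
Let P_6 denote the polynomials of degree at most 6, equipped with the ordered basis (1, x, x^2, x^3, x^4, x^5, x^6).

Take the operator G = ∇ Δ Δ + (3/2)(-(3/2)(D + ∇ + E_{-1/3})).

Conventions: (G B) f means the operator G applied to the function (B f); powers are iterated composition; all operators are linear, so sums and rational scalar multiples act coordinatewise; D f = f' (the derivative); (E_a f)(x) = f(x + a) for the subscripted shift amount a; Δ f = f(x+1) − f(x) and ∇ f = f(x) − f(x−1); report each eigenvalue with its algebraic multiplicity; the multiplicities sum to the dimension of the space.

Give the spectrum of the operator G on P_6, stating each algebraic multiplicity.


λ = -9/4 (multiplicity 7)

image of 1: -9/4
image of x: -(9/4)x - 15/4
image of x^2: -(9/4)x^2 - (15/2)x + 2
image of x^3: -(9/4)x^3 - (45/4)x^2 + 6x + 23/6
image of x^4: -(9/4)x^4 - 15x^3 + 12x^2 + (46/3)x + 128/9
image of x^5: -(9/4)x^5 - (75/4)x^4 + 20x^3 + (115/3)x^2 + (640/9)x + 1499/54
image of x^6: -(9/4)x^6 - (45/2)x^5 + 30x^4 + (230/3)x^3 + (640/3)x^2 + (1499/9)x + 5042/81
the matrix is upper triangular; its diagonal is (-9/4, -9/4, -9/4, -9/4, -9/4, -9/4, -9/4)
for a triangular matrix the eigenvalues are the diagonal entries, with algebraic multiplicity their repetition count


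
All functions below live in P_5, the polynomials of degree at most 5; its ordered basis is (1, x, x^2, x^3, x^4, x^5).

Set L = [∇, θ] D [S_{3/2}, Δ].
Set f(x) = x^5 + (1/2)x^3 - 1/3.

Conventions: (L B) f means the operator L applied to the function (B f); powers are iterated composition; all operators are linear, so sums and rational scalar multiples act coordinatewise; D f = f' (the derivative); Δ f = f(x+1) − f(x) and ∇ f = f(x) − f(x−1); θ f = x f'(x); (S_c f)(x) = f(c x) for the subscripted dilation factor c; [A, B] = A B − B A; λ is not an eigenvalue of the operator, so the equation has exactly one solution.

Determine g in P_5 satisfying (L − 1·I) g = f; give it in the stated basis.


write g with unknown coordinates in the stated basis and equate coefficients in (L − 1·I) g = f
solving from the highest basis element down gives g = -x^5 - (1/2)x^3 + (1215/8)x^2 - (405/8)x + 28/3
check: L g = (1215/8)x^2 - (405/8)x + 9
so L g − 1·g = x^5 + (1/2)x^3 - 1/3 = f ✓

the image equals g(x) = -x^5 - (1/2)x^3 + (1215/8)x^2 - (405/8)x + 28/3


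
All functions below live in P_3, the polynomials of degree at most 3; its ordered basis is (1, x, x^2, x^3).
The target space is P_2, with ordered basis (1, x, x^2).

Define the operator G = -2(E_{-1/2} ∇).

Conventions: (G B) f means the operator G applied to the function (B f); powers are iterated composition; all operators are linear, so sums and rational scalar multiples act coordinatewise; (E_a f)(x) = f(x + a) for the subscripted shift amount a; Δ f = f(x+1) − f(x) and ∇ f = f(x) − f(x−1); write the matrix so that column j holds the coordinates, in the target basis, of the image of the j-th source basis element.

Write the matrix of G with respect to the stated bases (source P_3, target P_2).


the matrix is [[0, -2, 4, -13/2]; [0, 0, -4, 12]; [0, 0, 0, -6]] (rows listed top to bottom)

image of 1: 0
image of x: -2
image of x^2: -4x + 4
image of x^3: -6x^2 + 12x - 13/2
each image's coordinates form column j of the matrix
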